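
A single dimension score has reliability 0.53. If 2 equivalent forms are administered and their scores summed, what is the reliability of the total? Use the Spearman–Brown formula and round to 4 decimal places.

ρ_k = kρ / (1 + (k−1)ρ) = 2·0.53 / (1 + 1·0.53) = 1.060 / 1.530 = 0.6928.

0.6928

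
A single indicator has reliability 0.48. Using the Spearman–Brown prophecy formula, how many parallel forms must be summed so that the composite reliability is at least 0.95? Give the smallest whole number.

k ≥ ρ*(1−ρ₁)/(ρ₁(1−ρ*)) = 0.95·0.52 / (0.48·0.05) = 20.583.
Smallest integer k = 21.

21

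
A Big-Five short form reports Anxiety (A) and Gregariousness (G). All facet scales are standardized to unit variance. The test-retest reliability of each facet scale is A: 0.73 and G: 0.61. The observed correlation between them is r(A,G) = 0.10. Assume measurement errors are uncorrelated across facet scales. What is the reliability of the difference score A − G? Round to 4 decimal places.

Var(A−G) = 1 + 1 − 2·0.10 = 2 − 0.2 = 1.8.
Because errors are independent across components, Cov(Tᵢ,Tⱼ) = Cov(Xᵢ,Xⱼ); the off-diagonal part of the true-score variance is the same as above.
True-score variance = [0.73 + 0.61] − 0.2 = 1.34 − 0.2 = 1.14.
Reliability = 1.14 / 1.8 = 0.6333.

0.6333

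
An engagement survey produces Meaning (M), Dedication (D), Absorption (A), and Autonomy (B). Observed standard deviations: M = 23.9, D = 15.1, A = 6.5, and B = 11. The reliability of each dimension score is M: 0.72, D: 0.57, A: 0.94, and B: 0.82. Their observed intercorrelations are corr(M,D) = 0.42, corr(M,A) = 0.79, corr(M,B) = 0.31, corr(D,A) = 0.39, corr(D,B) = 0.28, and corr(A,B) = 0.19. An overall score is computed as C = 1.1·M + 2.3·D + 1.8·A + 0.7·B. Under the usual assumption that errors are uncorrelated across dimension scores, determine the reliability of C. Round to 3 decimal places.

Var(C) = 1.1²·23.9² + 2.3²·15.1² + 1.8²·6.5² + 0.7²·11² + 2·[2.53·23.9·15.1·0.42 + 1.98·23.9·6.5·0.79 + 0.77·23.9·11·0.31 + 4.14·15.1·6.5·0.39 + 1.61·15.1·11·0.28 + 1.26·6.5·11·0.19] = 2093.52 + 1879.4 = 3972.92.
With uncorrelated errors the cross-covariances are all true-score covariance, so they carry over unchanged; only the diagonal terms shrink to ρᵢσᵢ².
True-score variance = [1.1²·23.9²·0.72 + 2.3²·15.1²·0.57 + 1.8²·6.5²·0.94 + 0.7²·11²·0.82] + 1879.4 = 1362.45 + 1879.4 = 3241.86.
Reliability = 3241.86 / 3972.92 = 0.816.

0.816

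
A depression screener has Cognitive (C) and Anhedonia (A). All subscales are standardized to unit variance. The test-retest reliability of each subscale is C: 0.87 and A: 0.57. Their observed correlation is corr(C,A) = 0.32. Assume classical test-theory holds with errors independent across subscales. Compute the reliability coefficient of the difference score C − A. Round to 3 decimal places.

0.588

Var(C−A) = 1 + 1 − 2·0.32 = 2 − 0.64 = 1.36.
With uncorrelated errors the cross-covariances are all true-score covariance, so they carry over unchanged; only the diagonal terms shrink to ρᵢσᵢ².
True-score variance = [0.87 + 0.57] − 0.64 = 1.44 − 0.64 = 0.8.
Reliability = 0.8 / 1.36 = 0.588.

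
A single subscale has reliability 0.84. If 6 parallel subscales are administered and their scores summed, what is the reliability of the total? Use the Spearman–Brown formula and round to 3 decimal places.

ρ_k = kρ / (1 + (k−1)ρ) = 6·0.84 / (1 + 5·0.84) = 5.040 / 5.200 = 0.969.

0.969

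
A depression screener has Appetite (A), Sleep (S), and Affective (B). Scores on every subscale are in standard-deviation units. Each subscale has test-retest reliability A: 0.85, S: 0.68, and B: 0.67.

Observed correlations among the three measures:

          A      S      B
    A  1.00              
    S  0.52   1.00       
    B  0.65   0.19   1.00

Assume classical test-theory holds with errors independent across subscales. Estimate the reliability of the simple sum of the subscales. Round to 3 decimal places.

Var(A+S+B) = 3 + 2·[0.52 + 0.65 + 0.19] = 3 + 2.72 = 5.72.
Under uncorrelated errors the observed covariances equal the true-score covariances, so only the own-variance terms attenuate.
True-score variance = [0.85 + 0.68 + 0.67] + 2.72 = 2.2 + 2.72 = 4.92.
Reliability = 4.92 / 5.72 = 0.860.

0.860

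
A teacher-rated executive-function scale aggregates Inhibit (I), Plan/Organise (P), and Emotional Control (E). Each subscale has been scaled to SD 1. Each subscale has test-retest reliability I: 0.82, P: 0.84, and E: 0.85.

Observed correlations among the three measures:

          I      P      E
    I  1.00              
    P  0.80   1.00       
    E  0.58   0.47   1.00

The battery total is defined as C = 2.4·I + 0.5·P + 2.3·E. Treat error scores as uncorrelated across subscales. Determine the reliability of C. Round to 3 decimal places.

0.910

Var(C) = 2.4² + 0.5² + 2.3² + 2·[1.2·0.80 + 5.52·0.58 + 1.15·0.47] = 11.3 + 9.4042 = 20.7042.
Under uncorrelated errors the observed covariances equal the true-score covariances, so only the own-variance terms attenuate.
True-score variance = [2.4²·0.82 + 0.5²·0.84 + 2.3²·0.85] + 9.4042 = 9.4297 + 9.4042 = 18.8339.
Reliability = 18.8339 / 20.7042 = 0.910.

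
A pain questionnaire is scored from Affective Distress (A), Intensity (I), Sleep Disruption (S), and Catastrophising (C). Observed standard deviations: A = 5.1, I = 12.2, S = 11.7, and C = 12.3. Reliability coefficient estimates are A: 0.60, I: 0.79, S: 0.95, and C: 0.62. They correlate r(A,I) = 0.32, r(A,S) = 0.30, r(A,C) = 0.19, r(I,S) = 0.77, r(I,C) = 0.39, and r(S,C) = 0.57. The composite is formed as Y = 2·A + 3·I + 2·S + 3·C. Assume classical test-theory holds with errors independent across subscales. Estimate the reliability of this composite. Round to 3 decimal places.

Var(Y) = 2²·5.1² + 3²·12.2² + 2²·11.7² + 3²·12.3² + 2·[6·5.1·12.2·0.32 + 4·5.1·11.7·0.30 + 6·5.1·12.3·0.19 + 6·12.2·11.7·0.77 + 9·12.2·12.3·0.39 + 6·11.7·12.3·0.57] = 3352.77 + 3881.84 = 7234.61.
With uncorrelated errors the cross-covariances are all true-score covariance, so they carry over unchanged; only the diagonal terms shrink to ρᵢσᵢ².
True-score variance = [2²·5.1²·0.60 + 3²·12.2²·0.79 + 2²·11.7²·0.95 + 3²·12.3²·0.62] + 3881.84 = 2485.06 + 3881.84 = 6366.9.
Reliability = 6366.9 / 7234.61 = 0.880.

0.880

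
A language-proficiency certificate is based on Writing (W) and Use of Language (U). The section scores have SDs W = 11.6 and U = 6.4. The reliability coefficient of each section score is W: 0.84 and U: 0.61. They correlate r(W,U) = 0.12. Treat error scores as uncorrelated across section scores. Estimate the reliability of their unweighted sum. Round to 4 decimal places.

Var(W+U) = 11.6² + 6.4² + 2·[11.6·6.4·0.12] = 175.52 + 17.8176 = 193.338.
Under uncorrelated errors the observed covariances equal the true-score covariances, so only the own-variance terms attenuate.
True-score variance = [11.6²·0.84 + 6.4²·0.61] + 17.8176 = 138.016 + 17.8176 = 155.834.
Reliability = 155.834 / 193.338 = 0.8060.

0.8060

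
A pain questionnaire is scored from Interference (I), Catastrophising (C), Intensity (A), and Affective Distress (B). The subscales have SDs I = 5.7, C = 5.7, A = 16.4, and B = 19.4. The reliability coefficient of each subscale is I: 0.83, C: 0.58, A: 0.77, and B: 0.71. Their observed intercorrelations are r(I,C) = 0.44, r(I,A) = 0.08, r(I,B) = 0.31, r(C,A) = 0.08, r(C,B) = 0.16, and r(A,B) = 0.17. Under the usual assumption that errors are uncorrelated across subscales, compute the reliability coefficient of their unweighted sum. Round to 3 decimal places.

Var(I+C+A+B) = 5.7² + 5.7² + 16.4² + 19.4² + 2·[5.7·5.7·0.44 + 5.7·16.4·0.08 + 5.7·19.4·0.31 + 5.7·16.4·0.08 + 5.7·19.4·0.16 + 16.4·19.4·0.17] = 710.3 + 270.624 = 980.924.
Because errors are independent across components, Cov(Tᵢ,Tⱼ) = Cov(Xᵢ,Xⱼ); the off-diagonal part of the true-score variance is the same as above.
True-score variance = [5.7²·0.83 + 5.7²·0.58 + 16.4²·0.77 + 19.4²·0.71] + 270.624 = 520.126 + 270.624 = 790.75.
Reliability = 790.75 / 980.924 = 0.806.

0.806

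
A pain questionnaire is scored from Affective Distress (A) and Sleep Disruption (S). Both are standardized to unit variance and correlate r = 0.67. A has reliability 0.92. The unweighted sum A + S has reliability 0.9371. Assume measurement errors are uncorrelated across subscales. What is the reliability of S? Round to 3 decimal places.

Var(A+S) = 2 + 2·0.67 = 3.340.
True-score variance = ρ_A + ρ_S + 2·0.67, so 0.9371 = (0.92 + ρ_S + 1.34) / 3.340.
ρ_S = 0.9371·3.340 − 0.92 − 1.34 = 0.870.

0.870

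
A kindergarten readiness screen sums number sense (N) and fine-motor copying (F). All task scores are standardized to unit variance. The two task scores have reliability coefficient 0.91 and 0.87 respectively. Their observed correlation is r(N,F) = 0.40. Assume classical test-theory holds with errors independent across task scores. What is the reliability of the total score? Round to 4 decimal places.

0.9214

Var(N+F) = 2 + 2·[0.40] = 2 + 0.8 = 2.8.
Because errors are independent across components, Cov(Tᵢ,Tⱼ) = Cov(Xᵢ,Xⱼ); the off-diagonal part of the true-score variance is the same as above.
True-score variance = [0.91 + 0.87] + 0.8 = 1.78 + 0.8 = 2.58.
Reliability = 2.58 / 2.8 = 0.9214.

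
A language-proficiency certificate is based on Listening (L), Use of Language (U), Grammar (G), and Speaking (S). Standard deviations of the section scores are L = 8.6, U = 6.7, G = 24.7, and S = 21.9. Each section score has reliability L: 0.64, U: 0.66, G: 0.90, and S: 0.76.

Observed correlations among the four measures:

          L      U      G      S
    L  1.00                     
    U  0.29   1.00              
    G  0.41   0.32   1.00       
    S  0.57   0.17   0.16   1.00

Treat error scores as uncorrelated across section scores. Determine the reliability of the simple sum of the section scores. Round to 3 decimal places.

Var(L+U+G+S) = 8.6² + 6.7² + 24.7² + 21.9² + 2·[8.6·6.7·0.29 + 8.6·24.7·0.41 + 8.6·21.9·0.57 + 6.7·24.7·0.32 + 6.7·21.9·0.17 + 24.7·21.9·0.16] = 1208.55 + 751.211 = 1959.76.
Because errors are independent across components, Cov(Tᵢ,Tⱼ) = Cov(Xᵢ,Xⱼ); the off-diagonal part of the true-score variance is the same as above.
True-score variance = [8.6²·0.64 + 6.7²·0.66 + 24.7²·0.90 + 21.9²·0.76] + 751.211 = 990.546 + 751.211 = 1741.76.
Reliability = 1741.76 / 1959.76 = 0.889.

0.889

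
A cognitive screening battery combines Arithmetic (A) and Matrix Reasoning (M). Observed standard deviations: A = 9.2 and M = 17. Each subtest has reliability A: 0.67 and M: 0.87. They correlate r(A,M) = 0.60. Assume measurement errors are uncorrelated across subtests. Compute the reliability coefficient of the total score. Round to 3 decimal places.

0.883

Var(A+M) = 9.2² + 17² + 2·[9.2·17·0.60] = 373.64 + 187.68 = 561.32.
Under uncorrelated errors the observed covariances equal the true-score covariances, so only the own-variance terms attenuate.
True-score variance = [9.2²·0.67 + 17²·0.87] + 187.68 = 308.139 + 187.68 = 495.819.
Reliability = 495.819 / 561.32 = 0.883.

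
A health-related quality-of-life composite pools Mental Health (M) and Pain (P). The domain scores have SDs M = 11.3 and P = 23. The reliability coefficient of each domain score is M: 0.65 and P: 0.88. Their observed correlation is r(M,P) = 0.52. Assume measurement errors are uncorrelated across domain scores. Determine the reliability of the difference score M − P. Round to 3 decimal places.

0.720

Var(M−P) = 11.3² + 23² − 2·11.3·23·0.52 = 656.69 − 270.296 = 386.394.
With uncorrelated errors the cross-covariances are all true-score covariance, so they carry over unchanged; only the diagonal terms shrink to ρᵢσᵢ².
True-score variance = [11.3²·0.65 + 23²·0.88] − 270.296 = 548.519 − 270.296 = 278.222.
Reliability = 278.222 / 386.394 = 0.720.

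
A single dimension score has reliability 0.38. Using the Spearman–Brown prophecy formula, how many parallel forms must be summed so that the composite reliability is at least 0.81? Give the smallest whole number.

7

k ≥ ρ*(1−ρ₁)/(ρ₁(1−ρ*)) = 0.81·0.62 / (0.38·0.19) = 6.956.
Smallest integer k = 7.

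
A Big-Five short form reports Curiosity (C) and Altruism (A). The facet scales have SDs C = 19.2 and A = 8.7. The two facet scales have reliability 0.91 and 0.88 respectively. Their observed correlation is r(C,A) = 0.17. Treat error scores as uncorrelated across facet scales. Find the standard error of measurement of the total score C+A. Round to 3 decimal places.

6.501

Var(total) = 444.33 + 56.7936 = 501.124.
True-score variance = 402.07 + 56.7936 = 458.863, so reliability = 0.9157.
Error variance = 501.124 − 458.863 = 42.2604; SEM = √42.2604 = 6.501.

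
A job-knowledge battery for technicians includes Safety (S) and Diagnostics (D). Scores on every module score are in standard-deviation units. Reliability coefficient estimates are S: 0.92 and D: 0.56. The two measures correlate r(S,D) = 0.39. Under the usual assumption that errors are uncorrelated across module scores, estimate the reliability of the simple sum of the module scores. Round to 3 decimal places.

Var(S+D) = 2 + 2·[0.39] = 2 + 0.78 = 2.78.
Because errors are independent across components, Cov(Tᵢ,Tⱼ) = Cov(Xᵢ,Xⱼ); the off-diagonal part of the true-score variance is the same as above.
True-score variance = [0.92 + 0.56] + 0.78 = 1.48 + 0.78 = 2.26.
Reliability = 2.26 / 2.78 = 0.813.

0.813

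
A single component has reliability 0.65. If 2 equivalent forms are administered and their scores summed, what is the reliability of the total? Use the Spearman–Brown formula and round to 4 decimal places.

ρ_k = kρ / (1 + (k−1)ρ) = 2·0.65 / (1 + 1·0.65) = 1.300 / 1.650 = 0.7879.

0.7879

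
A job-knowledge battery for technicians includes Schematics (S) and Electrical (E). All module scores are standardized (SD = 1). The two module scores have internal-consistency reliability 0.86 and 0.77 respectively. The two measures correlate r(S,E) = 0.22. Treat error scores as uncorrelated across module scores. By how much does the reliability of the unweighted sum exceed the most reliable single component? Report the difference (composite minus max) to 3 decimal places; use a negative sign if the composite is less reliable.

-0.012

Var(sum) = 2 + 0.44 = 2.44; true-score variance = 1.63 + 0.44 = 2.07; composite reliability = 0.8484.
Max component reliability = 0.8600.
Difference = 0.8484 − 0.8600 = -0.012.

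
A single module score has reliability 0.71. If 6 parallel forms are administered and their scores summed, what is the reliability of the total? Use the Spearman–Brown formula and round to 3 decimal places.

0.936

ρ_k = kρ / (1 + (k−1)ρ) = 6·0.71 / (1 + 5·0.71) = 4.260 / 4.550 = 0.936.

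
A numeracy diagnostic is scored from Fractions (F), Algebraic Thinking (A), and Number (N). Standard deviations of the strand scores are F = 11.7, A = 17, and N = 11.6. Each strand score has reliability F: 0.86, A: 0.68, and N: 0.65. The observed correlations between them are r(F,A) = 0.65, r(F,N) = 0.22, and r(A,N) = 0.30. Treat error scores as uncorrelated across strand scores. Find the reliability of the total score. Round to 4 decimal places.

0.8408

Var(F+A+N) = 11.7² + 17² + 11.6² + 2·[11.7·17·0.65 + 11.7·11.6·0.22 + 17·11.6·0.30] = 560.45 + 436.607 = 997.057.
Because errors are independent across components, Cov(Tᵢ,Tⱼ) = Cov(Xᵢ,Xⱼ); the off-diagonal part of the true-score variance is the same as above.
True-score variance = [11.7²·0.86 + 17²·0.68 + 11.6²·0.65] + 436.607 = 401.709 + 436.607 = 838.316.
Reliability = 838.316 / 997.057 = 0.8408.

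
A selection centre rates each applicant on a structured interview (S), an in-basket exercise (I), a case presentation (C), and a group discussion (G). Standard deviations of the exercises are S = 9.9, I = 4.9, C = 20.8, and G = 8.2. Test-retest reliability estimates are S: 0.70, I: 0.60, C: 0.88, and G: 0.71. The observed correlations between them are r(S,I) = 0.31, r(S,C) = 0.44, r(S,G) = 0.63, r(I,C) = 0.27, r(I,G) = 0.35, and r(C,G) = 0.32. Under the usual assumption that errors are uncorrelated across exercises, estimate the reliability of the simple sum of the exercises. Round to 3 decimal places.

0.902

Var(S+I+C+G) = 9.9² + 4.9² + 20.8² + 8.2² + 2·[9.9·4.9·0.31 + 9.9·20.8·0.44 + 9.9·8.2·0.63 + 4.9·20.8·0.27 + 4.9·8.2·0.35 + 20.8·8.2·0.32] = 621.9 + 505.894 = 1127.79.
Under uncorrelated errors the observed covariances equal the true-score covariances, so only the own-variance terms attenuate.
True-score variance = [9.9²·0.70 + 4.9²·0.60 + 20.8²·0.88 + 8.2²·0.71] + 505.894 = 511.477 + 505.894 = 1017.37.
Reliability = 1017.37 / 1127.79 = 0.902.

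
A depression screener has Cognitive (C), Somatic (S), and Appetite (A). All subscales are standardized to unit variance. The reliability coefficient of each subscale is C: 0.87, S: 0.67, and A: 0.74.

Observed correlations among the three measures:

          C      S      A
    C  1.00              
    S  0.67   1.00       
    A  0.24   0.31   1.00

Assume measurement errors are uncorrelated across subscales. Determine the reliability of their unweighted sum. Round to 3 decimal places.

0.868

Var(C+S+A) = 3 + 2·[0.67 + 0.24 + 0.31] = 3 + 2.44 = 5.44.
Under uncorrelated errors the observed covariances equal the true-score covariances, so only the own-variance terms attenuate.
True-score variance = [0.87 + 0.67 + 0.74] + 2.44 = 2.28 + 2.44 = 4.72.
Reliability = 4.72 / 5.44 = 0.868.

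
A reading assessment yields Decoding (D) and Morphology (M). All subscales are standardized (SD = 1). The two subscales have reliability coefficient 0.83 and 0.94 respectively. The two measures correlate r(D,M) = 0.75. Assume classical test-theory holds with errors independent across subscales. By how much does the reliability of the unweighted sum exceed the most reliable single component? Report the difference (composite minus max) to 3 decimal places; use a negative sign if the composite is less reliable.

-0.006

Var(sum) = 2 + 1.5 = 3.5; true-score variance = 1.77 + 1.5 = 3.27; composite reliability = 0.9343.
Max component reliability = 0.9400.
Difference = 0.9343 − 0.9400 = -0.006.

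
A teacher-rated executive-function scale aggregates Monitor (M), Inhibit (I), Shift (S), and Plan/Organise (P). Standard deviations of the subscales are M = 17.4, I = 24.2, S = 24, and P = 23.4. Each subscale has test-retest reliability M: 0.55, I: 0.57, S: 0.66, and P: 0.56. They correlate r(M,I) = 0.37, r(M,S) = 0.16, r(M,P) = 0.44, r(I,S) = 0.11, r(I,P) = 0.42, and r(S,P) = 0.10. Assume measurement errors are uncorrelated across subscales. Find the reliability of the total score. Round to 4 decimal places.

Var(M+I+S+P) = 17.4² + 24.2² + 24² + 23.4² + 2·[17.4·24.2·0.37 + 17.4·24·0.16 + 17.4·23.4·0.44 + 24.2·24·0.11 + 24.2·23.4·0.42 + 24·23.4·0.10] = 2011.96 + 1519.3 = 3531.26.
Because errors are independent across components, Cov(Tᵢ,Tⱼ) = Cov(Xᵢ,Xⱼ); the off-diagonal part of the true-score variance is the same as above.
True-score variance = [17.4²·0.55 + 24.2²·0.57 + 24²·0.66 + 23.4²·0.56] + 1519.3 = 1187.13 + 1519.3 = 2706.43.
Reliability = 2706.43 / 3531.26 = 0.7664.

0.7664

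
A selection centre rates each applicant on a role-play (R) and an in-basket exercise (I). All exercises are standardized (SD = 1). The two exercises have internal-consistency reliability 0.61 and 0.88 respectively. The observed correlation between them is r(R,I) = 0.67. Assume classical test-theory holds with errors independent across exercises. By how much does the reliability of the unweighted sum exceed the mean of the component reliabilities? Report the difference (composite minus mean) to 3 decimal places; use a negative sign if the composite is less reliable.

Var(sum) = 2 + 1.34 = 3.34; true-score variance = 1.49 + 1.34 = 2.83; composite reliability = 0.8473.
Mean component reliability = 0.7450.
Difference = 0.8473 − 0.7450 = 0.102.

0.102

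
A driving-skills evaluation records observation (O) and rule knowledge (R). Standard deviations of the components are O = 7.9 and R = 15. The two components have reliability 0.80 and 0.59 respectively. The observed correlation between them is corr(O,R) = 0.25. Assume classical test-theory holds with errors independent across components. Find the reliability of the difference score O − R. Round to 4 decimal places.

0.5410

Var(O−R) = 7.9² + 15² − 2·7.9·15·0.25 = 287.41 − 59.25 = 228.16.
Under uncorrelated errors the observed covariances equal the true-score covariances, so only the own-variance terms attenuate.
True-score variance = [7.9²·0.80 + 15²·0.59] − 59.25 = 182.678 − 59.25 = 123.428.
Reliability = 123.428 / 228.16 = 0.5410.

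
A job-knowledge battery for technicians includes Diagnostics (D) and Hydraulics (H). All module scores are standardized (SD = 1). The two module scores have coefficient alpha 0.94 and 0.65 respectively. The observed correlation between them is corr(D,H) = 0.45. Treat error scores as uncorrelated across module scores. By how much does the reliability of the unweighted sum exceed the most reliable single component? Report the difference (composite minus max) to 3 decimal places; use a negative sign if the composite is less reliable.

-0.081

Var(sum) = 2 + 0.9 = 2.9; true-score variance = 1.59 + 0.9 = 2.49; composite reliability = 0.8586.
Max component reliability = 0.9400.
Difference = 0.8586 − 0.9400 = -0.081.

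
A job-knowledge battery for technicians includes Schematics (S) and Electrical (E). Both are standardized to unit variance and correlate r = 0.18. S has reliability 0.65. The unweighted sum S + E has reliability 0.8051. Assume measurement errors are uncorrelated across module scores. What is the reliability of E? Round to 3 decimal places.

Var(S+E) = 2 + 2·0.18 = 2.360.
True-score variance = ρ_S + ρ_E + 2·0.18, so 0.8051 = (0.65 + ρ_E + 0.36) / 2.360.
ρ_E = 0.8051·2.360 − 0.65 − 0.36 = 0.890.

0.890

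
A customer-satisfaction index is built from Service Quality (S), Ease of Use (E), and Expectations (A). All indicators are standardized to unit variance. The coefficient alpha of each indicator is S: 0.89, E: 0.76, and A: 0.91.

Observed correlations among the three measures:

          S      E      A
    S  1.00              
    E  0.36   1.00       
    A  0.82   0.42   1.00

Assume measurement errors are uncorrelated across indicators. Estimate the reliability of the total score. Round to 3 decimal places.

0.929

Var(S+E+A) = 3 + 2·[0.36 + 0.82 + 0.42] = 3 + 3.2 = 6.2.
Because errors are independent across components, Cov(Tᵢ,Tⱼ) = Cov(Xᵢ,Xⱼ); the off-diagonal part of the true-score variance is the same as above.
True-score variance = [0.89 + 0.76 + 0.91] + 3.2 = 2.56 + 3.2 = 5.76.
Reliability = 5.76 / 6.2 = 0.929.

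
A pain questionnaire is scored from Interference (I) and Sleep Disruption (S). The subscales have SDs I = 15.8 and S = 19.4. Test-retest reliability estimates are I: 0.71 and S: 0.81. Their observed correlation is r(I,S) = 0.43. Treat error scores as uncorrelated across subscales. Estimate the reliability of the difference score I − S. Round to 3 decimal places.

0.603

Var(I−S) = 15.8² + 19.4² − 2·15.8·19.4·0.43 = 626 − 263.607 = 362.393.
With uncorrelated errors the cross-covariances are all true-score covariance, so they carry over unchanged; only the diagonal terms shrink to ρᵢσᵢ².
True-score variance = [15.8²·0.71 + 19.4²·0.81] − 263.607 = 482.096 − 263.607 = 218.489.
Reliability = 218.489 / 362.393 = 0.603.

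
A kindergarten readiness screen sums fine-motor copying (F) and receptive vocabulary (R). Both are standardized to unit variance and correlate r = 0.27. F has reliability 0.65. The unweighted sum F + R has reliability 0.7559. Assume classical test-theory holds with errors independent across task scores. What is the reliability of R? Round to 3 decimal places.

0.730

Var(F+R) = 2 + 2·0.27 = 2.540.
True-score variance = ρ_F + ρ_R + 2·0.27, so 0.7559 = (0.65 + ρ_R + 0.54) / 2.540.
ρ_R = 0.7559·2.540 − 0.65 − 0.54 = 0.730.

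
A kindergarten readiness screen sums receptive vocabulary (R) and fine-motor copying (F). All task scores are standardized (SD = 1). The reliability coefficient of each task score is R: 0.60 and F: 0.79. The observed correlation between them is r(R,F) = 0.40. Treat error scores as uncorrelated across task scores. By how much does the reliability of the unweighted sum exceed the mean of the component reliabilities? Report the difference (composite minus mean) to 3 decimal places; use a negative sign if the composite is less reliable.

Var(sum) = 2 + 0.8 = 2.8; true-score variance = 1.39 + 0.8 = 2.19; composite reliability = 0.7821.
Mean component reliability = 0.6950.
Difference = 0.7821 − 0.6950 = 0.087.

0.087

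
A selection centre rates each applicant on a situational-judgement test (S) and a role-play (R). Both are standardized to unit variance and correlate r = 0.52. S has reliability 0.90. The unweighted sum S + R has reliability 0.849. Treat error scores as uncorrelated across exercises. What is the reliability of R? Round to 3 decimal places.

Var(S+R) = 2 + 2·0.52 = 3.040.
True-score variance = ρ_S + ρ_R + 2·0.52, so 0.849 = (0.90 + ρ_R + 1.04) / 3.040.
ρ_R = 0.849·3.040 − 0.90 − 1.04 = 0.641.

0.641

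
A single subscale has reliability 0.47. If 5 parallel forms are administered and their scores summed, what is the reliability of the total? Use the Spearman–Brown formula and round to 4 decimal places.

0.8160

ρ_k = kρ / (1 + (k−1)ρ) = 5·0.47 / (1 + 4·0.47) = 2.350 / 2.880 = 0.8160.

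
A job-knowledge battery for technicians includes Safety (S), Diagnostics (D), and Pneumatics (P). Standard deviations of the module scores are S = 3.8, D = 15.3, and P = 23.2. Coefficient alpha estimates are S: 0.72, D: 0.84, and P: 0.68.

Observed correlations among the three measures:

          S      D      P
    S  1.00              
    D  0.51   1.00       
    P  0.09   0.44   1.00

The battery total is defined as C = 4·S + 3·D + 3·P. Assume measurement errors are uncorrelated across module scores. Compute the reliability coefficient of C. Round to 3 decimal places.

Var(C) = 4²·3.8² + 3²·15.3² + 3²·23.2² + 2·[12·3.8·15.3·0.51 + 12·3.8·23.2·0.09 + 9·15.3·23.2·0.44] = 7182.01 + 3713.34 = 10895.4.
Because errors are independent across components, Cov(Tᵢ,Tⱼ) = Cov(Xᵢ,Xⱼ); the off-diagonal part of the true-score variance is the same as above.
True-score variance = [4²·3.8²·0.72 + 3²·15.3²·0.84 + 3²·23.2²·0.68] + 3713.34 = 5230.1 + 3713.34 = 8943.44.
Reliability = 8943.44 / 10895.4 = 0.821.

0.821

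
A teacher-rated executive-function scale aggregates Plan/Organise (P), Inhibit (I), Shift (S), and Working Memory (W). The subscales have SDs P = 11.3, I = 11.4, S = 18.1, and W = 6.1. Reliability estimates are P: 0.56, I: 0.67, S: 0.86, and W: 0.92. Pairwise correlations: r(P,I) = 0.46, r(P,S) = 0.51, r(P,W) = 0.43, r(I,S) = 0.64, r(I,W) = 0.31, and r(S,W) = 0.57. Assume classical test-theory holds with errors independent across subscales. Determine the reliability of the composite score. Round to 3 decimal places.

0.897

Var(P+I+S+W) = 11.3² + 11.4² + 18.1² + 6.1² + 2·[11.3·11.4·0.46 + 11.3·18.1·0.51 + 11.3·6.1·0.43 + 11.4·18.1·0.64 + 11.4·6.1·0.31 + 18.1·6.1·0.57] = 622.47 + 819.512 = 1441.98.
Because errors are independent across components, Cov(Tᵢ,Tⱼ) = Cov(Xᵢ,Xⱼ); the off-diagonal part of the true-score variance is the same as above.
True-score variance = [11.3²·0.56 + 11.4²·0.67 + 18.1²·0.86 + 6.1²·0.92] + 819.512 = 474.557 + 819.512 = 1294.07.
Reliability = 1294.07 / 1441.98 = 0.897.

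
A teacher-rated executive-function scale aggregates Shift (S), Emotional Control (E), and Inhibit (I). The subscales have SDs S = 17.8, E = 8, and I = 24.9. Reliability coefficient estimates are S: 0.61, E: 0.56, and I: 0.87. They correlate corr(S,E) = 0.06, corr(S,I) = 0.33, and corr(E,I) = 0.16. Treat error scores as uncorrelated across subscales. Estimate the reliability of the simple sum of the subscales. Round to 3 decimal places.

Var(S+E+I) = 17.8² + 8² + 24.9² + 2·[17.8·8·0.06 + 17.8·24.9·0.33 + 8·24.9·0.16] = 1000.85 + 373.357 = 1374.21.
With uncorrelated errors the cross-covariances are all true-score covariance, so they carry over unchanged; only the diagonal terms shrink to ρᵢσᵢ².
True-score variance = [17.8²·0.61 + 8²·0.56 + 24.9²·0.87] + 373.357 = 768.521 + 373.357 = 1141.88.
Reliability = 1141.88 / 1374.21 = 0.831.

0.831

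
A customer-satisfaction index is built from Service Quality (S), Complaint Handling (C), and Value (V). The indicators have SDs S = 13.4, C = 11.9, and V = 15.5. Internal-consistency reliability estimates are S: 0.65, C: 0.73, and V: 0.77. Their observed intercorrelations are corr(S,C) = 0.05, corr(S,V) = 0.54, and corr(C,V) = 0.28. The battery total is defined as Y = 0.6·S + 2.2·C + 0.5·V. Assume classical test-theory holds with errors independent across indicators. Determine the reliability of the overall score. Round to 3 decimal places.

0.781

Var(Y) = 0.6²·13.4² + 2.2²·11.9² + 0.5²·15.5² + 2·[1.32·13.4·11.9·0.05 + 0.3·13.4·15.5·0.54 + 1.1·11.9·15.5·0.28] = 810.097 + 201.965 = 1012.06.
Under uncorrelated errors the observed covariances equal the true-score covariances, so only the own-variance terms attenuate.
True-score variance = [0.6²·13.4²·0.65 + 2.2²·11.9²·0.73 + 0.5²·15.5²·0.77] + 201.965 = 588.602 + 201.965 = 790.566.
Reliability = 790.566 / 1012.06 = 0.781.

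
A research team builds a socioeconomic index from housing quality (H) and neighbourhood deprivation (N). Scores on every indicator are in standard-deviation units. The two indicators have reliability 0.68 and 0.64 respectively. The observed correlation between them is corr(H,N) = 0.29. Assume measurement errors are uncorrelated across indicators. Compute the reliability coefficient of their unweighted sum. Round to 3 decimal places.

Var(H+N) = 2 + 2·[0.29] = 2 + 0.58 = 2.58.
Because errors are independent across components, Cov(Tᵢ,Tⱼ) = Cov(Xᵢ,Xⱼ); the off-diagonal part of the true-score variance is the same as above.
True-score variance = [0.68 + 0.64] + 0.58 = 1.32 + 0.58 = 1.9.
Reliability = 1.9 / 2.58 = 0.736.

0.736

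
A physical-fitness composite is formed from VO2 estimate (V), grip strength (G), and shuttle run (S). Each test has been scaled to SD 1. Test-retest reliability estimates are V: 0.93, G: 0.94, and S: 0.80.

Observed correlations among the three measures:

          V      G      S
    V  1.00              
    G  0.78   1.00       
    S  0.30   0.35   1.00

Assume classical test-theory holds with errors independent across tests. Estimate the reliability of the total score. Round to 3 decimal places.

Var(V+G+S) = 3 + 2·[0.78 + 0.30 + 0.35] = 3 + 2.86 = 5.86.
With uncorrelated errors the cross-covariances are all true-score covariance, so they carry over unchanged; only the diagonal terms shrink to ρᵢσᵢ².
True-score variance = [0.93 + 0.94 + 0.80] + 2.86 = 2.67 + 2.86 = 5.53.
Reliability = 5.53 / 5.86 = 0.944.

0.944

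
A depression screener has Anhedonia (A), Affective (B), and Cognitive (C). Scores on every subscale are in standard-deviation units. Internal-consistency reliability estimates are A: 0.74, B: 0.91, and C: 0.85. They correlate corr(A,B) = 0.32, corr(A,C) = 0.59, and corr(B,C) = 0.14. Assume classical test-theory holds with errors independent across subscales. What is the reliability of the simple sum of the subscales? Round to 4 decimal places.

Var(A+B+C) = 3 + 2·[0.32 + 0.59 + 0.14] = 3 + 2.1 = 5.1.
Under uncorrelated errors the observed covariances equal the true-score covariances, so only the own-variance terms attenuate.
True-score variance = [0.74 + 0.91 + 0.85] + 2.1 = 2.5 + 2.1 = 4.6.
Reliability = 4.6 / 5.1 = 0.9020.

0.9020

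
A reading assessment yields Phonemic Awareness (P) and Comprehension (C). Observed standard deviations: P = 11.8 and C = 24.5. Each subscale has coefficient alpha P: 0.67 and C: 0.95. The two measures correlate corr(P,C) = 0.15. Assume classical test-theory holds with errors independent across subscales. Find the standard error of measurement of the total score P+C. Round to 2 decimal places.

Var(total) = 739.49 + 86.73 = 826.22.
True-score variance = 663.528 + 86.73 = 750.258, so reliability = 0.9081.
Error variance = 826.22 − 750.258 = 75.9617; SEM = √75.9617 = 8.72.

8.72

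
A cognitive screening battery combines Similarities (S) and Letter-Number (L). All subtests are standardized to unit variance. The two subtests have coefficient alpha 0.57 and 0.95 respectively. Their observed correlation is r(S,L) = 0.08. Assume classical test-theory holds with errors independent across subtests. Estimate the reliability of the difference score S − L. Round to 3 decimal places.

Var(S−L) = 1 + 1 − 2·0.08 = 2 − 0.16 = 1.84.
Because errors are independent across components, Cov(Tᵢ,Tⱼ) = Cov(Xᵢ,Xⱼ); the off-diagonal part of the true-score variance is the same as above.
True-score variance = [0.57 + 0.95] − 0.16 = 1.52 − 0.16 = 1.36.
Reliability = 1.36 / 1.84 = 0.739.

0.739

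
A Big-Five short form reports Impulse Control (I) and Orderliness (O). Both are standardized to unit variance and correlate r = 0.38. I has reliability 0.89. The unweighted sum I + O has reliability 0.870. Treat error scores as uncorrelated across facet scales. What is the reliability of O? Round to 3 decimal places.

Var(I+O) = 2 + 2·0.38 = 2.760.
True-score variance = ρ_I + ρ_O + 2·0.38, so 0.870 = (0.89 + ρ_O + 0.76) / 2.760.
ρ_O = 0.870·2.760 − 0.89 − 0.76 = 0.751.

0.751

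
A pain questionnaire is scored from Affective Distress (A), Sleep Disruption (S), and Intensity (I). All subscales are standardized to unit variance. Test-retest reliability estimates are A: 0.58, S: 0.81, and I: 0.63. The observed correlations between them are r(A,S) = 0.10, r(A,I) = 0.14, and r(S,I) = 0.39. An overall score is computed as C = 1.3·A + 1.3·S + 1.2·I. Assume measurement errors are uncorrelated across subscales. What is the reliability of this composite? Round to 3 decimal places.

0.770

Var(C) = 1.3² + 1.3² + 1.2² + 2·[1.69·0.10 + 1.56·0.14 + 1.56·0.39] = 4.82 + 1.9916 = 6.8116.
With uncorrelated errors the cross-covariances are all true-score covariance, so they carry over unchanged; only the diagonal terms shrink to ρᵢσᵢ².
True-score variance = [1.3²·0.58 + 1.3²·0.81 + 1.2²·0.63] + 1.9916 = 3.2563 + 1.9916 = 5.2479.
Reliability = 5.2479 / 6.8116 = 0.770.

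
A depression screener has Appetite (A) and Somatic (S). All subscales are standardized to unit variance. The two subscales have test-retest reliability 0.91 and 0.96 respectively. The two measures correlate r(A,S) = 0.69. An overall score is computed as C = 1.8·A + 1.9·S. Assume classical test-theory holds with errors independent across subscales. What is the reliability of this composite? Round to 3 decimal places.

0.962

Var(C) = 1.8² + 1.9² + 2·[3.42·0.69] = 6.85 + 4.7196 = 11.5696.
Because errors are independent across components, Cov(Tᵢ,Tⱼ) = Cov(Xᵢ,Xⱼ); the off-diagonal part of the true-score variance is the same as above.
True-score variance = [1.8²·0.91 + 1.9²·0.96] + 4.7196 = 6.414 + 4.7196 = 11.1336.
Reliability = 11.1336 / 11.5696 = 0.962.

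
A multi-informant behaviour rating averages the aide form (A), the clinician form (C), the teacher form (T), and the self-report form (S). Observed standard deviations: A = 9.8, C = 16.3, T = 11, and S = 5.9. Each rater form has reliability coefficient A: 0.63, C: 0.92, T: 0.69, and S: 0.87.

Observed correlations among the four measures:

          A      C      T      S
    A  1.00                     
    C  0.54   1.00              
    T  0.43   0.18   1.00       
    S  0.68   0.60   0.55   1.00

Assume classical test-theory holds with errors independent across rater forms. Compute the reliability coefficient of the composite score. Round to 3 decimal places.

Var(A+C+T+S) = 9.8² + 16.3² + 11² + 5.9² + 2·[9.8·16.3·0.54 + 9.8·11·0.43 + 9.8·5.9·0.68 + 16.3·11·0.18 + 16.3·5.9·0.60 + 11·5.9·0.55] = 517.54 + 595.204 = 1112.74.
With uncorrelated errors the cross-covariances are all true-score covariance, so they carry over unchanged; only the diagonal terms shrink to ρᵢσᵢ².
True-score variance = [9.8²·0.63 + 16.3²·0.92 + 11²·0.69 + 5.9²·0.87] + 595.204 = 418.715 + 595.204 = 1013.92.
Reliability = 1013.92 / 1112.74 = 0.911.

0.911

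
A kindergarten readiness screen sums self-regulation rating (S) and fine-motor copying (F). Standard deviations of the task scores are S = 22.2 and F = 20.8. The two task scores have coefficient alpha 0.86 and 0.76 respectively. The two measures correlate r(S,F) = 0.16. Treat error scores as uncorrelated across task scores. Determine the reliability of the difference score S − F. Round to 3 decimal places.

0.778

Var(S−F) = 22.2² + 20.8² − 2·22.2·20.8·0.16 = 925.48 − 147.763 = 777.717.
With uncorrelated errors the cross-covariances are all true-score covariance, so they carry over unchanged; only the diagonal terms shrink to ρᵢσᵢ².
True-score variance = [22.2²·0.86 + 20.8²·0.76] − 147.763 = 752.649 − 147.763 = 604.886.
Reliability = 604.886 / 777.717 = 0.778.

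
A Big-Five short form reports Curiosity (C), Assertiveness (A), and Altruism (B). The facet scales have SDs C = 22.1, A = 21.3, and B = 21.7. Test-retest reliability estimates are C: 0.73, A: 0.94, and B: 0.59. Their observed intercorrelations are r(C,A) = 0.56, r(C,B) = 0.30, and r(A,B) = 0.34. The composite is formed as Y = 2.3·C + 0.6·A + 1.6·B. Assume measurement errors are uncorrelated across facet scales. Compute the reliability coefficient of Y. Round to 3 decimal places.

Var(Y) = 2.3²·22.1² + 0.6²·21.3² + 1.6²·21.7² + 2·[1.38·22.1·21.3·0.56 + 3.68·22.1·21.7·0.30 + 0.96·21.3·21.7·0.34] = 3952.5 + 2088.18 = 6040.68.
Under uncorrelated errors the observed covariances equal the true-score covariances, so only the own-variance terms attenuate.
True-score variance = [2.3²·22.1²·0.73 + 0.6²·21.3²·0.94 + 1.6²·21.7²·0.59] + 2088.18 = 2750.85 + 2088.18 = 4839.04.
Reliability = 4839.04 / 6040.68 = 0.801.

0.801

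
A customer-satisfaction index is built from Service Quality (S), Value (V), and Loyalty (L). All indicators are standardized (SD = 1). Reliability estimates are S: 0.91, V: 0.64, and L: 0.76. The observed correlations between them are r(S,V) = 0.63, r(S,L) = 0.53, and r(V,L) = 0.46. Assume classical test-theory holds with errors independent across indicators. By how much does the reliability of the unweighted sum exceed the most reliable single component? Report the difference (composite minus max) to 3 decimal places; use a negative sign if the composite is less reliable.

-0.021

Var(sum) = 3 + 3.24 = 6.24; true-score variance = 2.31 + 3.24 = 5.55; composite reliability = 0.8894.
Max component reliability = 0.9100.
Difference = 0.8894 − 0.9100 = -0.021.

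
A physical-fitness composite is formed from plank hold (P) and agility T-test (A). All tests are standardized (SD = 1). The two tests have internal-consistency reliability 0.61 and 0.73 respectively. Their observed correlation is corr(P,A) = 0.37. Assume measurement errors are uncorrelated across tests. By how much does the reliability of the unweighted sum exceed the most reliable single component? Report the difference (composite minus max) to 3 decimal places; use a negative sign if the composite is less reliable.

0.029

Var(sum) = 2 + 0.74 = 2.74; true-score variance = 1.34 + 0.74 = 2.08; composite reliability = 0.7591.
Max component reliability = 0.7300.
Difference = 0.7591 − 0.7300 = 0.029.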